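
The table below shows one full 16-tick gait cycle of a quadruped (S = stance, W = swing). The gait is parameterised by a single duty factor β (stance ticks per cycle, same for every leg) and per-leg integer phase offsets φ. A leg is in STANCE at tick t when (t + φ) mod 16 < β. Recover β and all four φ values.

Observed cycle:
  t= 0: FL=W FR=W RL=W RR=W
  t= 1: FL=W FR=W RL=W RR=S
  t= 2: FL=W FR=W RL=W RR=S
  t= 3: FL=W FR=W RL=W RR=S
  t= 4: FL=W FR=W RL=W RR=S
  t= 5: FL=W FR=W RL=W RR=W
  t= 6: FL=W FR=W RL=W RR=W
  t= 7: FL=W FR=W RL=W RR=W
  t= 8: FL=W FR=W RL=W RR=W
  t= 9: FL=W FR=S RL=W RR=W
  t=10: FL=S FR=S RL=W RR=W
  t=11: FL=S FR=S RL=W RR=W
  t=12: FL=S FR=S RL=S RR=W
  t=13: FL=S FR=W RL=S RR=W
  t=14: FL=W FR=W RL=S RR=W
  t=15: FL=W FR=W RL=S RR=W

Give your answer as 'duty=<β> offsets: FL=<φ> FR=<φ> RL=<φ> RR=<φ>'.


duty β = stance ticks per leg = 4
FL: stance ticks = 4; W→S at t=10 → φ=6
FR: stance ticks = 4; W→S at t=9 → φ=7
RL: stance ticks = 4; W→S at t=12 → φ=4
RR: stance ticks = 4; W→S at t=1 → φ=15

duty=4 offsets: FL=6 FR=7 RL=4 RR=15


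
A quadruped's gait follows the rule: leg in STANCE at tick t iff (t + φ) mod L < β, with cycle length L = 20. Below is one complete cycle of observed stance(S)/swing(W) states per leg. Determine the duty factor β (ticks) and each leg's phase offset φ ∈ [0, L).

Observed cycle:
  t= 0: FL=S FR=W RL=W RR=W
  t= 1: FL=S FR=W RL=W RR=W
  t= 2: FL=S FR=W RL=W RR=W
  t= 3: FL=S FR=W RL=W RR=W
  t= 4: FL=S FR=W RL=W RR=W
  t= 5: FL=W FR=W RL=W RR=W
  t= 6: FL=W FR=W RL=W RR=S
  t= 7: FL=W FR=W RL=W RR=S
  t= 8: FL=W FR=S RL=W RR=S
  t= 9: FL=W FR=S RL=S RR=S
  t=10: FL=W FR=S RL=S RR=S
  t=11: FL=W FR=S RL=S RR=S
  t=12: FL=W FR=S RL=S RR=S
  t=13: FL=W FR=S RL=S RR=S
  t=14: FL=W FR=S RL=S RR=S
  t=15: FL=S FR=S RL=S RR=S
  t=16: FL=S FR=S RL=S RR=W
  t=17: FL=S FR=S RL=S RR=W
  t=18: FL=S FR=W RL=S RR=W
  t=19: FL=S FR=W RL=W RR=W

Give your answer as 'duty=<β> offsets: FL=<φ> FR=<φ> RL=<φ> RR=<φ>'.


duty β = stance ticks per leg = 10
FL: stance ticks = 10; W→S at t=15 → φ=5
FR: stance ticks = 10; W→S at t=8 → φ=12
RL: stance ticks = 10; W→S at t=9 → φ=11
RR: stance ticks = 10; W→S at t=6 → φ=14

duty=10 offsets: FL=5 FR=12 RL=11 RR=14


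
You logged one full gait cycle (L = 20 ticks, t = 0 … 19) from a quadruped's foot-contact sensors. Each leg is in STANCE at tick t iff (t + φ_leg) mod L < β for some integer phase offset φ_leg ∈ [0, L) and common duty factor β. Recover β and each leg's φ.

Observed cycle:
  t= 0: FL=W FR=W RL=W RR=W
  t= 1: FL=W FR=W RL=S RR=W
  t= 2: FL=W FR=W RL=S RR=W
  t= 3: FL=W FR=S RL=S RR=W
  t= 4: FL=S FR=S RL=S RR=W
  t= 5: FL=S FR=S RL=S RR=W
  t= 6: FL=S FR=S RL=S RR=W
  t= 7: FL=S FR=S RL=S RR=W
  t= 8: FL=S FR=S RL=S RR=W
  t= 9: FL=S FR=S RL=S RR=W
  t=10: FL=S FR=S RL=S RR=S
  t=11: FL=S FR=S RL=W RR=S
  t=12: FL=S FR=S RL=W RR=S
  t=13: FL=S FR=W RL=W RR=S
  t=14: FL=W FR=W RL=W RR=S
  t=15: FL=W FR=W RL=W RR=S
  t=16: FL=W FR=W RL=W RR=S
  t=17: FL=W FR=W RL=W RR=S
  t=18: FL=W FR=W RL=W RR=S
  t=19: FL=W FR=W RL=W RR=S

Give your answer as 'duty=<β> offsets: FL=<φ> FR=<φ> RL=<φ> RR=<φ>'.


duty=10 offsets: FL=16 FR=17 RL=19 RR=10

duty β = stance ticks per leg = 10
FL: stance ticks = 10; W→S at t=4 → φ=16
FR: stance ticks = 10; W→S at t=3 → φ=17
RL: stance ticks = 10; W→S at t=1 → φ=19
RR: stance ticks = 10; W→S at t=10 → φ=10


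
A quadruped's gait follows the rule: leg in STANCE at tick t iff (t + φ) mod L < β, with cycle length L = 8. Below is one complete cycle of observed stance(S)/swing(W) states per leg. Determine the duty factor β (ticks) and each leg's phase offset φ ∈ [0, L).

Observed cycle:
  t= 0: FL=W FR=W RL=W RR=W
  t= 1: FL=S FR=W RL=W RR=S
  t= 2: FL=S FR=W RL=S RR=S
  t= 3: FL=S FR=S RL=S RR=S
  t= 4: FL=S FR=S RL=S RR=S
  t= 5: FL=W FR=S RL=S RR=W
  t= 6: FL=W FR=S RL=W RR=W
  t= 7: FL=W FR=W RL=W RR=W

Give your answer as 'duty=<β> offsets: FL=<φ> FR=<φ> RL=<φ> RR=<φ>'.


duty β = stance ticks per leg = 4
FL: stance ticks = 4; W→S at t=1 → φ=7
FR: stance ticks = 4; W→S at t=3 → φ=5
RL: stance ticks = 4; W→S at t=2 → φ=6
RR: stance ticks = 4; W→S at t=1 → φ=7

duty=4 offsets: FL=7 FR=5 RL=6 RR=7


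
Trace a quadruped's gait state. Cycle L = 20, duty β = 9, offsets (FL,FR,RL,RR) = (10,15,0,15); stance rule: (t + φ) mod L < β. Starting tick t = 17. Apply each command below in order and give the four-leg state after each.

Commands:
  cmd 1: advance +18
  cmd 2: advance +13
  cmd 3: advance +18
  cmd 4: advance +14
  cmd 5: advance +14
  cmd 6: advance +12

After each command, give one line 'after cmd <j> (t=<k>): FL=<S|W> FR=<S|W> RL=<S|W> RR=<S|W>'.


start t=17: FL=S FR=W RL=W RR=W
cmd 1: advance +18 → t=35, phase=(5,10,15,10) → FL=S FR=W RL=W RR=W
cmd 2: advance +13 → t=48, phase=(18,3,8,3) → FL=W FR=S RL=S RR=S
cmd 3: advance +18 → t=66, phase=(16,1,6,1) → FL=W FR=S RL=S RR=S
cmd 4: advance +14 → t=80, phase=(10,15,0,15) → FL=W FR=W RL=S RR=W
cmd 5: advance +14 → t=94, phase=(4,9,14,9) → FL=S FR=W RL=W RR=W
cmd 6: advance +12 → t=106, phase=(16,1,6,1) → FL=W FR=S RL=S RR=S

after cmd 1 (t=35): FL=S FR=W RL=W RR=W
after cmd 2 (t=48): FL=W FR=S RL=S RR=S
after cmd 3 (t=66): FL=W FR=S RL=S RR=S
after cmd 4 (t=80): FL=W FR=W RL=S RR=W
after cmd 5 (t=94): FL=S FR=W RL=W RR=W
after cmd 6 (t=106): FL=W FR=S RL=S RR=S


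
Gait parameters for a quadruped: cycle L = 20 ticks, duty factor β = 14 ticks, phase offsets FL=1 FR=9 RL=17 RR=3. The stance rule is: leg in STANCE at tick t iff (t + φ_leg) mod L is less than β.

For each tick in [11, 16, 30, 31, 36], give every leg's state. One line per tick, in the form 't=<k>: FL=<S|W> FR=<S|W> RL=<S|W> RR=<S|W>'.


t=11: phase=(12,0,8,14) vs β=14 → FL=S FR=S RL=S RR=W
t=16: phase=(17,5,13,19) vs β=14 → FL=W FR=S RL=S RR=W
t=30: phase=(11,19,7,13) vs β=14 → FL=S FR=W RL=S RR=S
t=31: phase=(12,0,8,14) vs β=14 → FL=S FR=S RL=S RR=W
t=36: phase=(17,5,13,19) vs β=14 → FL=W FR=S RL=S RR=W

t=11: FL=S FR=S RL=S RR=W
t=16: FL=W FR=S RL=S RR=W
t=30: FL=S FR=W RL=S RR=S
t=31: FL=S FR=S RL=S RR=W
t=36: FL=W FR=S RL=S RR=W


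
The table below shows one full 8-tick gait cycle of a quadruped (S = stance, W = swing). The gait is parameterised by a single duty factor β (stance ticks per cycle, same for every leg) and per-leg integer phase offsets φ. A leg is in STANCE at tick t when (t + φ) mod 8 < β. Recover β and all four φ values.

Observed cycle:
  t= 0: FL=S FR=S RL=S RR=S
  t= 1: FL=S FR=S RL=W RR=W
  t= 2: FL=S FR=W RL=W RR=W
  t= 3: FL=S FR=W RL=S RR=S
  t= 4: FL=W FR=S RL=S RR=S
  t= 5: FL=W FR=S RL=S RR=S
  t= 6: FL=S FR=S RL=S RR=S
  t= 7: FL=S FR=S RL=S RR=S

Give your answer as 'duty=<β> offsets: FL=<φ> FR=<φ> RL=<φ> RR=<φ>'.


duty β = stance ticks per leg = 6
FL: stance ticks = 6; W→S at t=6 → φ=2
FR: stance ticks = 6; W→S at t=4 → φ=4
RL: stance ticks = 6; W→S at t=3 → φ=5
RR: stance ticks = 6; W→S at t=3 → φ=5

duty=6 offsets: FL=2 FR=4 RL=5 RR=5


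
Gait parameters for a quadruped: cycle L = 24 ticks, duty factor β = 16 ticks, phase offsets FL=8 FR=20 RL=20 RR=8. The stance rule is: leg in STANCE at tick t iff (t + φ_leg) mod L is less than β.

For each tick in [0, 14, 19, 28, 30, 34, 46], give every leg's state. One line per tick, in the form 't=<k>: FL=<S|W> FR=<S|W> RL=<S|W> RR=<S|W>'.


t=0: FL=S FR=W RL=W RR=S
t=14: FL=W FR=S RL=S RR=W
t=19: FL=S FR=S RL=S RR=S
t=28: FL=S FR=S RL=S RR=S
t=30: FL=S FR=S RL=S RR=S
t=34: FL=W FR=S RL=S RR=W
t=46: FL=S FR=W RL=W RR=S

t=0: phase=(8,20,20,8) vs β=16 → FL=S FR=W RL=W RR=S
t=14: phase=(22,10,10,22) vs β=16 → FL=W FR=S RL=S RR=W
t=19: phase=(3,15,15,3) vs β=16 → FL=S FR=S RL=S RR=S
t=28: phase=(12,0,0,12) vs β=16 → FL=S FR=S RL=S RR=S
t=30: phase=(14,2,2,14) vs β=16 → FL=S FR=S RL=S RR=S
t=34: phase=(18,6,6,18) vs β=16 → FL=W FR=S RL=S RR=W
t=46: phase=(6,18,18,6) vs β=16 → FL=S FR=W RL=W RR=S


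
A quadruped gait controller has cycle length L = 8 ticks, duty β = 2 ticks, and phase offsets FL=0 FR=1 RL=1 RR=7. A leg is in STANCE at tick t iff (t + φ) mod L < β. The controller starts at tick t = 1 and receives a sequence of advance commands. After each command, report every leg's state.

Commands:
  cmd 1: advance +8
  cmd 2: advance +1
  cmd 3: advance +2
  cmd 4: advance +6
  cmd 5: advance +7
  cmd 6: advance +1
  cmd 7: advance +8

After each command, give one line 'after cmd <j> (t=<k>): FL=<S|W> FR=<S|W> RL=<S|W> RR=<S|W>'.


after cmd 1 (t=9): FL=S FR=W RL=W RR=S
after cmd 2 (t=10): FL=W FR=W RL=W RR=S
after cmd 3 (t=12): FL=W FR=W RL=W RR=W
after cmd 4 (t=18): FL=W FR=W RL=W RR=S
after cmd 5 (t=25): FL=S FR=W RL=W RR=S
after cmd 6 (t=26): FL=W FR=W RL=W RR=S
after cmd 7 (t=34): FL=W FR=W RL=W RR=S

start t=1: FL=S FR=W RL=W RR=S
cmd 1: advance +8 → t=9, phase=(1,2,2,0) → FL=S FR=W RL=W RR=S
cmd 2: advance +1 → t=10, phase=(2,3,3,1) → FL=W FR=W RL=W RR=S
cmd 3: advance +2 → t=12, phase=(4,5,5,3) → FL=W FR=W RL=W RR=W
cmd 4: advance +6 → t=18, phase=(2,3,3,1) → FL=W FR=W RL=W RR=S
cmd 5: advance +7 → t=25, phase=(1,2,2,0) → FL=S FR=W RL=W RR=S
cmd 6: advance +1 → t=26, phase=(2,3,3,1) → FL=W FR=W RL=W RR=S
cmd 7: advance +8 → t=34, phase=(2,3,3,1) → FL=W FR=W RL=W RR=S


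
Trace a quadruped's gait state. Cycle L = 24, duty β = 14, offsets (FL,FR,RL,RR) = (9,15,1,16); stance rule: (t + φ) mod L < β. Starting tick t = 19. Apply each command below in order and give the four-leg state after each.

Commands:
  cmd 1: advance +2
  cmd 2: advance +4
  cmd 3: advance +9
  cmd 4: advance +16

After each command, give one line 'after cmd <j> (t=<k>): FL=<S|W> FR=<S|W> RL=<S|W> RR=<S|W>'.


start t=19: FL=S FR=S RL=W RR=S
cmd 1: advance +2 → t=21, phase=(6,12,22,13) → FL=S FR=S RL=W RR=S
cmd 2: advance +4 → t=25, phase=(10,16,2,17) → FL=S FR=W RL=S RR=W
cmd 3: advance +9 → t=34, phase=(19,1,11,2) → FL=W FR=S RL=S RR=S
cmd 4: advance +16 → t=50, phase=(11,17,3,18) → FL=S FR=W RL=S RR=W

after cmd 1 (t=21): FL=S FR=S RL=W RR=S
after cmd 2 (t=25): FL=S FR=W RL=S RR=W
after cmd 3 (t=34): FL=W FR=S RL=S RR=S
after cmd 4 (t=50): FL=S FR=W RL=S RR=W


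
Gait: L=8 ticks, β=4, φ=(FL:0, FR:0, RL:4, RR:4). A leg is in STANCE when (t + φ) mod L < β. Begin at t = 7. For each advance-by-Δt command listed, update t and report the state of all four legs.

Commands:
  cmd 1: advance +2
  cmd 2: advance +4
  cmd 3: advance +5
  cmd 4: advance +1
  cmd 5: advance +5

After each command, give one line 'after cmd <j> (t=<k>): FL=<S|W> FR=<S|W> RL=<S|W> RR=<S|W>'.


start t=7: FL=W FR=W RL=S RR=S
cmd 1: advance +2 → t=9, phase=(1,1,5,5) → FL=S FR=S RL=W RR=W
cmd 2: advance +4 → t=13, phase=(5,5,1,1) → FL=W FR=W RL=S RR=S
cmd 3: advance +5 → t=18, phase=(2,2,6,6) → FL=S FR=S RL=W RR=W
cmd 4: advance +1 → t=19, phase=(3,3,7,7) → FL=S FR=S RL=W RR=W
cmd 5: advance +5 → t=24, phase=(0,0,4,4) → FL=S FR=S RL=W RR=W

after cmd 1 (t=9): FL=S FR=S RL=W RR=W
after cmd 2 (t=13): FL=W FR=W RL=S RR=S
after cmd 3 (t=18): FL=S FR=S RL=W RR=W
after cmd 4 (t=19): FL=S FR=S RL=W RR=W
after cmd 5 (t=24): FL=S FR=S RL=W RR=W


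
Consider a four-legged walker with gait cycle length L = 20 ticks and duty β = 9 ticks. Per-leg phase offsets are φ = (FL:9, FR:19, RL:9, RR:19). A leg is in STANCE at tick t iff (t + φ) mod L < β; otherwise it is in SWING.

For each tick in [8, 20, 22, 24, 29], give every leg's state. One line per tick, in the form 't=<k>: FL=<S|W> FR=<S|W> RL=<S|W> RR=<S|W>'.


t=8: FL=W FR=S RL=W RR=S
t=20: FL=W FR=W RL=W RR=W
t=22: FL=W FR=S RL=W RR=S
t=24: FL=W FR=S RL=W RR=S
t=29: FL=W FR=S RL=W RR=S

t=8: phase=(17,7,17,7) vs β=9 → FL=W FR=S RL=W RR=S
t=20: phase=(9,19,9,19) vs β=9 → FL=W FR=W RL=W RR=W
t=22: phase=(11,1,11,1) vs β=9 → FL=W FR=S RL=W RR=S
t=24: phase=(13,3,13,3) vs β=9 → FL=W FR=S RL=W RR=S
t=29: phase=(18,8,18,8) vs β=9 → FL=W FR=S RL=W RR=S


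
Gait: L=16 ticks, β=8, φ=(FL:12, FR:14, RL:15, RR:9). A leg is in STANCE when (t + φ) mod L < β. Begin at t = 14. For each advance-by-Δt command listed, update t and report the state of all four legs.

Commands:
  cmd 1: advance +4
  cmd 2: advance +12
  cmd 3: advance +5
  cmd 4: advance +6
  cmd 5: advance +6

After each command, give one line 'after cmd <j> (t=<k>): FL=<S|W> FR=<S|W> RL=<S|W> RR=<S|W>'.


start t=14: FL=W FR=W RL=W RR=S
cmd 1: advance +4 → t=18, phase=(14,0,1,11) → FL=W FR=S RL=S RR=W
cmd 2: advance +12 → t=30, phase=(10,12,13,7) → FL=W FR=W RL=W RR=S
cmd 3: advance +5 → t=35, phase=(15,1,2,12) → FL=W FR=S RL=S RR=W
cmd 4: advance +6 → t=41, phase=(5,7,8,2) → FL=S FR=S RL=W RR=S
cmd 5: advance +6 → t=47, phase=(11,13,14,8) → FL=W FR=W RL=W RR=W

after cmd 1 (t=18): FL=W FR=S RL=S RR=W
after cmd 2 (t=30): FL=W FR=W RL=W RR=S
after cmd 3 (t=35): FL=W FR=S RL=S RR=W
after cmd 4 (t=41): FL=S FR=S RL=W RR=S
after cmd 5 (t=47): FL=W FR=W RL=W RR=W


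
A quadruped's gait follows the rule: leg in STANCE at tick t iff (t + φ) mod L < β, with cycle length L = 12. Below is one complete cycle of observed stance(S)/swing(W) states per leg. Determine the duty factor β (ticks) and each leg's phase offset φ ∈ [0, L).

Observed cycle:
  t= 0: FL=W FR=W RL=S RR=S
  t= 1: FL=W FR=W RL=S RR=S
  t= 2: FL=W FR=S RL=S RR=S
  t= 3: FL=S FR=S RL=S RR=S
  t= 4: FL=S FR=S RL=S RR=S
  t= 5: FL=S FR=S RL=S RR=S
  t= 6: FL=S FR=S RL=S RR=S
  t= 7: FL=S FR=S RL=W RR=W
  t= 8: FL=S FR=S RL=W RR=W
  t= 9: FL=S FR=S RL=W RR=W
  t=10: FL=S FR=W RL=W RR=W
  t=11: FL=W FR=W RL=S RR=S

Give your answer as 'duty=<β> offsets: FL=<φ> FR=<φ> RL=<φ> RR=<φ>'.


duty β = stance ticks per leg = 8
FL: stance ticks = 8; W→S at t=3 → φ=9
FR: stance ticks = 8; W→S at t=2 → φ=10
RL: stance ticks = 8; W→S at t=11 → φ=1
RR: stance ticks = 8; W→S at t=11 → φ=1

duty=8 offsets: FL=9 FR=10 RL=1 RR=1


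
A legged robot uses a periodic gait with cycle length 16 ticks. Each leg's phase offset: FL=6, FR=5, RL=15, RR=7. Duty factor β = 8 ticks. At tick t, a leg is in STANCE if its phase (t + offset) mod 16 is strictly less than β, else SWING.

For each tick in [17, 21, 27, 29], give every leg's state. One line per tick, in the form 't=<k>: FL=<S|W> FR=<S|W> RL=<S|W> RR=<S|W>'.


t=17: phase=(7,6,0,8) vs β=8 → FL=S FR=S RL=S RR=W
t=21: phase=(11,10,4,12) vs β=8 → FL=W FR=W RL=S RR=W
t=27: phase=(1,0,10,2) vs β=8 → FL=S FR=S RL=W RR=S
t=29: phase=(3,2,12,4) vs β=8 → FL=S FR=S RL=W RR=S

t=17: FL=S FR=S RL=S RR=W
t=21: FL=W FR=W RL=S RR=W
t=27: FL=S FR=S RL=W RR=S
t=29: FL=S FR=S RL=W RR=S


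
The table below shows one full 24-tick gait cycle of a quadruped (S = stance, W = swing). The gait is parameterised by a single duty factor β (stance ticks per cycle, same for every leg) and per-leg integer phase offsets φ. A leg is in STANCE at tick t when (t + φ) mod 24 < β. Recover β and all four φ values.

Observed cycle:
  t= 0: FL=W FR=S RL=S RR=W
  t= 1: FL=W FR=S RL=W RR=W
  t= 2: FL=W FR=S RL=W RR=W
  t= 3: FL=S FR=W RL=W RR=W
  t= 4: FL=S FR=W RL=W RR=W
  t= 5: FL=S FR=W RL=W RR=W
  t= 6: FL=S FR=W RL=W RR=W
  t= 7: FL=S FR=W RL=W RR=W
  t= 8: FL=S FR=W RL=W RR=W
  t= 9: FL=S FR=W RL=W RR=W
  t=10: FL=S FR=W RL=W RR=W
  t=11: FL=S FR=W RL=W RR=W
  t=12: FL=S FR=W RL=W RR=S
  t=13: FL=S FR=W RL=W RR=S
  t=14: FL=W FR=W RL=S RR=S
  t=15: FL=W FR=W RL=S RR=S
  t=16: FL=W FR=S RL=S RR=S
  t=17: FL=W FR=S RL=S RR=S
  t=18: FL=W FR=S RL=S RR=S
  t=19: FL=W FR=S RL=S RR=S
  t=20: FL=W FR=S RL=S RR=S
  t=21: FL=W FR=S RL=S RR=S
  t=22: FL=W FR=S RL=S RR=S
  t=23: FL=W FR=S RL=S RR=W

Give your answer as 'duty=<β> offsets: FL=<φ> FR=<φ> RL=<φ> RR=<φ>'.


duty β = stance ticks per leg = 11
FL: stance ticks = 11; W→S at t=3 → φ=21
FR: stance ticks = 11; W→S at t=16 → φ=8
RL: stance ticks = 11; W→S at t=14 → φ=10
RR: stance ticks = 11; W→S at t=12 → φ=12

duty=11 offsets: FL=21 FR=8 RL=10 RR=12


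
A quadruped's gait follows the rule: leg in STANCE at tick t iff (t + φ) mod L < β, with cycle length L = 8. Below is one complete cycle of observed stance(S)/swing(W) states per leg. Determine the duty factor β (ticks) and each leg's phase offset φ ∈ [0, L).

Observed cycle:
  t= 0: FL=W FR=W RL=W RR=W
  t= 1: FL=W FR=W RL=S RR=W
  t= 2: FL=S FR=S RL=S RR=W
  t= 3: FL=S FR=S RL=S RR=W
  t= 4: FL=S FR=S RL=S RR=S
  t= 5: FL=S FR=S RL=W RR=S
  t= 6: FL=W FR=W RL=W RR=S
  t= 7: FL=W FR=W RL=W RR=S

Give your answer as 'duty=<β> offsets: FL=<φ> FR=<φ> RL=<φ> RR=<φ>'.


duty=4 offsets: FL=6 FR=6 RL=7 RR=4

duty β = stance ticks per leg = 4
FL: stance ticks = 4; W→S at t=2 → φ=6
FR: stance ticks = 4; W→S at t=2 → φ=6
RL: stance ticks = 4; W→S at t=1 → φ=7
RR: stance ticks = 4; W→S at t=4 → φ=4


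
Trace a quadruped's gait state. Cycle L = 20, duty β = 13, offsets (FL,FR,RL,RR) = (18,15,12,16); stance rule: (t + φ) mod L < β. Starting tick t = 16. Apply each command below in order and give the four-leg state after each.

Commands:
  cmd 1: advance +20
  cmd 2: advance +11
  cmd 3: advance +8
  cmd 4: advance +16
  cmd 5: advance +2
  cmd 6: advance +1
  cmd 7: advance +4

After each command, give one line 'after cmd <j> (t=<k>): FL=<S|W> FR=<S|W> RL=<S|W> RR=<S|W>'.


start t=16: FL=W FR=S RL=S RR=S
cmd 1: advance +20 → t=36, phase=(14,11,8,12) → FL=W FR=S RL=S RR=S
cmd 2: advance +11 → t=47, phase=(5,2,19,3) → FL=S FR=S RL=W RR=S
cmd 3: advance +8 → t=55, phase=(13,10,7,11) → FL=W FR=S RL=S RR=S
cmd 4: advance +16 → t=71, phase=(9,6,3,7) → FL=S FR=S RL=S RR=S
cmd 5: advance +2 → t=73, phase=(11,8,5,9) → FL=S FR=S RL=S RR=S
cmd 6: advance +1 → t=74, phase=(12,9,6,10) → FL=S FR=S RL=S RR=S
cmd 7: advance +4 → t=78, phase=(16,13,10,14) → FL=W FR=W RL=S RR=W

after cmd 1 (t=36): FL=W FR=S RL=S RR=S
after cmd 2 (t=47): FL=S FR=S RL=W RR=S
after cmd 3 (t=55): FL=W FR=S RL=S RR=S
after cmd 4 (t=71): FL=S FR=S RL=S RR=S
after cmd 5 (t=73): FL=S FR=S RL=S RR=S
after cmd 6 (t=74): FL=S FR=S RL=S RR=S
after cmd 7 (t=78): FL=W FR=W RL=S RR=W


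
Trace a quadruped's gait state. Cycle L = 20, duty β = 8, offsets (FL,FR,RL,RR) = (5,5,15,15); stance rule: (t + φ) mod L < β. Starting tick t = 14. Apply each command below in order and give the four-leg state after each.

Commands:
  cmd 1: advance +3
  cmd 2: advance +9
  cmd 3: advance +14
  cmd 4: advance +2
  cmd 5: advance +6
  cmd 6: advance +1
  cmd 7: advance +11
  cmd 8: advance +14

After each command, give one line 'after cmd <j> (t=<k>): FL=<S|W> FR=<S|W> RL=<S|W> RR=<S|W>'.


start t=14: FL=W FR=W RL=W RR=W
cmd 1: advance +3 → t=17, phase=(2,2,12,12) → FL=S FR=S RL=W RR=W
cmd 2: advance +9 → t=26, phase=(11,11,1,1) → FL=W FR=W RL=S RR=S
cmd 3: advance +14 → t=40, phase=(5,5,15,15) → FL=S FR=S RL=W RR=W
cmd 4: advance +2 → t=42, phase=(7,7,17,17) → FL=S FR=S RL=W RR=W
cmd 5: advance +6 → t=48, phase=(13,13,3,3) → FL=W FR=W RL=S RR=S
cmd 6: advance +1 → t=49, phase=(14,14,4,4) → FL=W FR=W RL=S RR=S
cmd 7: advance +11 → t=60, phase=(5,5,15,15) → FL=S FR=S RL=W RR=W
cmd 8: advance +14 → t=74, phase=(19,19,9,9) → FL=W FR=W RL=W RR=W

after cmd 1 (t=17): FL=S FR=S RL=W RR=W
after cmd 2 (t=26): FL=W FR=W RL=S RR=S
after cmd 3 (t=40): FL=S FR=S RL=W RR=W
after cmd 4 (t=42): FL=S FR=S RL=W RR=W
after cmd 5 (t=48): FL=W FR=W RL=S RR=S
after cmd 6 (t=49): FL=W FR=W RL=S RR=S
after cmd 7 (t=60): FL=S FR=S RL=W RR=W
after cmd 8 (t=74): FL=W FR=W RL=W RR=W


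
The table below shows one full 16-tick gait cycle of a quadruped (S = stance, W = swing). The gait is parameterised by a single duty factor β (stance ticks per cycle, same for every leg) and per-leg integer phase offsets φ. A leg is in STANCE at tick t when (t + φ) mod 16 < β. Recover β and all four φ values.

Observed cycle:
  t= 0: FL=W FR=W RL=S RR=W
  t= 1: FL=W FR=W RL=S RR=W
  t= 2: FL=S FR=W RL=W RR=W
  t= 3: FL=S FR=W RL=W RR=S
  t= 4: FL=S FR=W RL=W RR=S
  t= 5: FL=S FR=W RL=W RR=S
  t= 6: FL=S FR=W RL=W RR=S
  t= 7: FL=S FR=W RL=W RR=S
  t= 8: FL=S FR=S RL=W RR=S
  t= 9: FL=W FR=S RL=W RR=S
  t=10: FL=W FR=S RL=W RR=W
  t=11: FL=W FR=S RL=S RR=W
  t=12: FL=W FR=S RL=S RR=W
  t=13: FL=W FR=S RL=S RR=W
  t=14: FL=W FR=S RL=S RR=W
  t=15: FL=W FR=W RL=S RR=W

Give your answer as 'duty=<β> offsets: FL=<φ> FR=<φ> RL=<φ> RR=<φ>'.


duty=7 offsets: FL=14 FR=8 RL=5 RR=13

duty β = stance ticks per leg = 7
FL: stance ticks = 7; W→S at t=2 → φ=14
FR: stance ticks = 7; W→S at t=8 → φ=8
RL: stance ticks = 7; W→S at t=11 → φ=5
RR: stance ticks = 7; W→S at t=3 → φ=13


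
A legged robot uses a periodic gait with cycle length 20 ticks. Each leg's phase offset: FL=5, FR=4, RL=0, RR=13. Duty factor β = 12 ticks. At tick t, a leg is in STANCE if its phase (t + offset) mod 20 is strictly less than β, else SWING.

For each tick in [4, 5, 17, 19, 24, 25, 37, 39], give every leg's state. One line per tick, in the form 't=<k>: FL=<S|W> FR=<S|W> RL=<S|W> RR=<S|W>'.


t=4: phase=(9,8,4,17) vs β=12 → FL=S FR=S RL=S RR=W
t=5: phase=(10,9,5,18) vs β=12 → FL=S FR=S RL=S RR=W
t=17: phase=(2,1,17,10) vs β=12 → FL=S FR=S RL=W RR=S
t=19: phase=(4,3,19,12) vs β=12 → FL=S FR=S RL=W RR=W
t=24: phase=(9,8,4,17) vs β=12 → FL=S FR=S RL=S RR=W
t=25: phase=(10,9,5,18) vs β=12 → FL=S FR=S RL=S RR=W
t=37: phase=(2,1,17,10) vs β=12 → FL=S FR=S RL=W RR=S
t=39: phase=(4,3,19,12) vs β=12 → FL=S FR=S RL=W RR=W

t=4: FL=S FR=S RL=S RR=W
t=5: FL=S FR=S RL=S RR=W
t=17: FL=S FR=S RL=W RR=S
t=19: FL=S FR=S RL=W RR=W
t=24: FL=S FR=S RL=S RR=W
t=25: FL=S FR=S RL=S RR=W
t=37: FL=S FR=S RL=W RR=S
t=39: FL=S FR=S RL=W RR=W


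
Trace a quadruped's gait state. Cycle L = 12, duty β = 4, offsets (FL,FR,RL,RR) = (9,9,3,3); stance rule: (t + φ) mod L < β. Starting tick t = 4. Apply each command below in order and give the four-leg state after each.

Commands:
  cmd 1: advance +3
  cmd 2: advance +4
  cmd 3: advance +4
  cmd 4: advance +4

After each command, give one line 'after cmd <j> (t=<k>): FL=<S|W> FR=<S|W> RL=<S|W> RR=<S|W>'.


start t=4: FL=S FR=S RL=W RR=W
cmd 1: advance +3 → t=7, phase=(4,4,10,10) → FL=W FR=W RL=W RR=W
cmd 2: advance +4 → t=11, phase=(8,8,2,2) → FL=W FR=W RL=S RR=S
cmd 3: advance +4 → t=15, phase=(0,0,6,6) → FL=S FR=S RL=W RR=W
cmd 4: advance +4 → t=19, phase=(4,4,10,10) → FL=W FR=W RL=W RR=W

after cmd 1 (t=7): FL=W FR=W RL=W RR=W
after cmd 2 (t=11): FL=W FR=W RL=S RR=S
after cmd 3 (t=15): FL=S FR=S RL=W RR=W
after cmd 4 (t=19): FL=W FR=W RL=W RR=W


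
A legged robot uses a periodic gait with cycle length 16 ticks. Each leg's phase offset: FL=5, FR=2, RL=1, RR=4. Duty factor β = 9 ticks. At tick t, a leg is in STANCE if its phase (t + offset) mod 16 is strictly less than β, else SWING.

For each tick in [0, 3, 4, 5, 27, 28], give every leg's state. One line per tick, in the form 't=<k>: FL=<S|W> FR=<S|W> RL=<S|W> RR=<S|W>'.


t=0: FL=S FR=S RL=S RR=S
t=3: FL=S FR=S RL=S RR=S
t=4: FL=W FR=S RL=S RR=S
t=5: FL=W FR=S RL=S RR=W
t=27: FL=S FR=W RL=W RR=W
t=28: FL=S FR=W RL=W RR=S

t=0: phase=(5,2,1,4) vs β=9 → FL=S FR=S RL=S RR=S
t=3: phase=(8,5,4,7) vs β=9 → FL=S FR=S RL=S RR=S
t=4: phase=(9,6,5,8) vs β=9 → FL=W FR=S RL=S RR=S
t=5: phase=(10,7,6,9) vs β=9 → FL=W FR=S RL=S RR=W
t=27: phase=(0,13,12,15) vs β=9 → FL=S FR=W RL=W RR=W
t=28: phase=(1,14,13,0) vs β=9 → FL=S FR=W RL=W RR=S


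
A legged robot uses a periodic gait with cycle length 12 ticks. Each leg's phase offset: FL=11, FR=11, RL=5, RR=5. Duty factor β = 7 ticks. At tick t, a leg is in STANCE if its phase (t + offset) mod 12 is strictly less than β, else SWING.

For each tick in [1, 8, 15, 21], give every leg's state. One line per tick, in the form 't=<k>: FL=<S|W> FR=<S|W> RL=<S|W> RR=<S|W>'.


t=1: FL=S FR=S RL=S RR=S
t=8: FL=W FR=W RL=S RR=S
t=15: FL=S FR=S RL=W RR=W
t=21: FL=W FR=W RL=S RR=S

t=1: phase=(0,0,6,6) vs β=7 → FL=S FR=S RL=S RR=S
t=8: phase=(7,7,1,1) vs β=7 → FL=W FR=W RL=S RR=S
t=15: phase=(2,2,8,8) vs β=7 → FL=S FR=S RL=W RR=W
t=21: phase=(8,8,2,2) vs β=7 → FL=W FR=W RL=S RR=S


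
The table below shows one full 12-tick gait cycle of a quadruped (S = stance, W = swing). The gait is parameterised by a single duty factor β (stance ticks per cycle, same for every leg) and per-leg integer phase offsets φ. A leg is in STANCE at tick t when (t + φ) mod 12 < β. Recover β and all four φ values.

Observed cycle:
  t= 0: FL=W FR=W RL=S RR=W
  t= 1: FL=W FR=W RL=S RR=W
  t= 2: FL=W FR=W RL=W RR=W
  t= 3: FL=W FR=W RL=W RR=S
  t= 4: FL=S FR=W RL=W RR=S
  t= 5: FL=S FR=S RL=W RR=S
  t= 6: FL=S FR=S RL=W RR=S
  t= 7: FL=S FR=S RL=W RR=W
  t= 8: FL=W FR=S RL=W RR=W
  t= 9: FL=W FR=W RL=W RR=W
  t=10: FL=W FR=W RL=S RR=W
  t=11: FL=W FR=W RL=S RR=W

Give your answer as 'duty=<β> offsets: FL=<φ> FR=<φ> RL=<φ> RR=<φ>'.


duty=4 offsets: FL=8 FR=7 RL=2 RR=9

duty β = stance ticks per leg = 4
FL: stance ticks = 4; W→S at t=4 → φ=8
FR: stance ticks = 4; W→S at t=5 → φ=7
RL: stance ticks = 4; W→S at t=10 → φ=2
RR: stance ticks = 4; W→S at t=3 → φ=9


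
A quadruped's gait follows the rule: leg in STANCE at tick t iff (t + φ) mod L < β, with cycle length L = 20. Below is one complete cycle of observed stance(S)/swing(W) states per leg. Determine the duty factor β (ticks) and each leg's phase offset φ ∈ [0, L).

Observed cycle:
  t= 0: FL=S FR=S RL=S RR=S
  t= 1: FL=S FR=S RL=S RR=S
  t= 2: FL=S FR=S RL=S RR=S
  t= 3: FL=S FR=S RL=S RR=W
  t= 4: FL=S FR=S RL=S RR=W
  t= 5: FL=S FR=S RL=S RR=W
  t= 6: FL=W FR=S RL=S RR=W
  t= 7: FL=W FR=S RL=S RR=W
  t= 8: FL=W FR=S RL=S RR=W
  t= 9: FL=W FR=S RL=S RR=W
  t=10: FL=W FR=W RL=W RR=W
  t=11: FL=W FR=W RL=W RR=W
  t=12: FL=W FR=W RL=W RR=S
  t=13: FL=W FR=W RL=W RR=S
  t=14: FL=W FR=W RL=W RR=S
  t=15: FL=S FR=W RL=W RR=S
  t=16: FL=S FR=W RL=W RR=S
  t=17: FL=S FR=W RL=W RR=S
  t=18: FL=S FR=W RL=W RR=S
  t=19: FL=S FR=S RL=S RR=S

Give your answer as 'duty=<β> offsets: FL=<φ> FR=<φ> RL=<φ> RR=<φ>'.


duty β = stance ticks per leg = 11
FL: stance ticks = 11; W→S at t=15 → φ=5
FR: stance ticks = 11; W→S at t=19 → φ=1
RL: stance ticks = 11; W→S at t=19 → φ=1
RR: stance ticks = 11; W→S at t=12 → φ=8

duty=11 offsets: FL=5 FR=1 RL=1 RR=8


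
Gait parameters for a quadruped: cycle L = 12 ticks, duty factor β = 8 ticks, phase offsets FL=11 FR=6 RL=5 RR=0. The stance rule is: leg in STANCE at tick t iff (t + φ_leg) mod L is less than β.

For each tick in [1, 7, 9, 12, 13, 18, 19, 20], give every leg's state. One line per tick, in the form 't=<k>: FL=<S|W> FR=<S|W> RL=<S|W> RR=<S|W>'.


t=1: phase=(0,7,6,1) vs β=8 → FL=S FR=S RL=S RR=S
t=7: phase=(6,1,0,7) vs β=8 → FL=S FR=S RL=S RR=S
t=9: phase=(8,3,2,9) vs β=8 → FL=W FR=S RL=S RR=W
t=12: phase=(11,6,5,0) vs β=8 → FL=W FR=S RL=S RR=S
t=13: phase=(0,7,6,1) vs β=8 → FL=S FR=S RL=S RR=S
t=18: phase=(5,0,11,6) vs β=8 → FL=S FR=S RL=W RR=S
t=19: phase=(6,1,0,7) vs β=8 → FL=S FR=S RL=S RR=S
t=20: phase=(7,2,1,8) vs β=8 → FL=S FR=S RL=S RR=W

t=1: FL=S FR=S RL=S RR=S
t=7: FL=S FR=S RL=S RR=S
t=9: FL=W FR=S RL=S RR=W
t=12: FL=W FR=S RL=S RR=S
t=13: FL=S FR=S RL=S RR=S
t=18: FL=S FR=S RL=W RR=S
t=19: FL=S FR=S RL=S RR=S
t=20: FL=S FR=S RL=S RR=W


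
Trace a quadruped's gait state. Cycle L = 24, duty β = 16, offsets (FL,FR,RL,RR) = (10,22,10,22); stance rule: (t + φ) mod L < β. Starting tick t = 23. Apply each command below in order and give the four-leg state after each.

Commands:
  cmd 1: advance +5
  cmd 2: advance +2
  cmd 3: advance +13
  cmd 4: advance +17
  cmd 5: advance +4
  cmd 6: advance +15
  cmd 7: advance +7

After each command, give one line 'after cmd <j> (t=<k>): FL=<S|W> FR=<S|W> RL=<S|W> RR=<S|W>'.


start t=23: FL=S FR=W RL=S RR=W
cmd 1: advance +5 → t=28, phase=(14,2,14,2) → FL=S FR=S RL=S RR=S
cmd 2: advance +2 → t=30, phase=(16,4,16,4) → FL=W FR=S RL=W RR=S
cmd 3: advance +13 → t=43, phase=(5,17,5,17) → FL=S FR=W RL=S RR=W
cmd 4: advance +17 → t=60, phase=(22,10,22,10) → FL=W FR=S RL=W RR=S
cmd 5: advance +4 → t=64, phase=(2,14,2,14) → FL=S FR=S RL=S RR=S
cmd 6: advance +15 → t=79, phase=(17,5,17,5) → FL=W FR=S RL=W RR=S
cmd 7: advance +7 → t=86, phase=(0,12,0,12) → FL=S FR=S RL=S RR=S

after cmd 1 (t=28): FL=S FR=S RL=S RR=S
after cmd 2 (t=30): FL=W FR=S RL=W RR=S
after cmd 3 (t=43): FL=S FR=W RL=S RR=W
after cmd 4 (t=60): FL=W FR=S RL=W RR=S
after cmd 5 (t=64): FL=S FR=S RL=S RR=S
after cmd 6 (t=79): FL=W FR=S RL=W RR=S
after cmd 7 (t=86): FL=S FR=S RL=S RR=S


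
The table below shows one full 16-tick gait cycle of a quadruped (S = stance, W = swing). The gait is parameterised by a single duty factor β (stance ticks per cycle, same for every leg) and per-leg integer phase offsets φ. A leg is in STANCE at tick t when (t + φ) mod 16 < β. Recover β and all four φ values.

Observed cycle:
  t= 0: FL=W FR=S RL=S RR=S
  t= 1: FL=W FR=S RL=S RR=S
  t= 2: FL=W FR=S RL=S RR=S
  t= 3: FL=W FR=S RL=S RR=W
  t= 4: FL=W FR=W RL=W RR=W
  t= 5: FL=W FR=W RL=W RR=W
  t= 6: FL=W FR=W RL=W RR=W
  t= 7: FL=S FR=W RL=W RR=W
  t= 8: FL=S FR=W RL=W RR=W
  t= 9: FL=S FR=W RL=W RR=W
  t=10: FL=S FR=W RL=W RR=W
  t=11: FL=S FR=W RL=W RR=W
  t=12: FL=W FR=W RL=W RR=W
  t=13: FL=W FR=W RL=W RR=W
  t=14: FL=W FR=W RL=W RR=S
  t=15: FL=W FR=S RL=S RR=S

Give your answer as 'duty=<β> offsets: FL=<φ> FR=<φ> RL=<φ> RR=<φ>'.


duty=5 offsets: FL=9 FR=1 RL=1 RR=2

duty β = stance ticks per leg = 5
FL: stance ticks = 5; W→S at t=7 → φ=9
FR: stance ticks = 5; W→S at t=15 → φ=1
RL: stance ticks = 5; W→S at t=15 → φ=1
RR: stance ticks = 5; W→S at t=14 → φ=2


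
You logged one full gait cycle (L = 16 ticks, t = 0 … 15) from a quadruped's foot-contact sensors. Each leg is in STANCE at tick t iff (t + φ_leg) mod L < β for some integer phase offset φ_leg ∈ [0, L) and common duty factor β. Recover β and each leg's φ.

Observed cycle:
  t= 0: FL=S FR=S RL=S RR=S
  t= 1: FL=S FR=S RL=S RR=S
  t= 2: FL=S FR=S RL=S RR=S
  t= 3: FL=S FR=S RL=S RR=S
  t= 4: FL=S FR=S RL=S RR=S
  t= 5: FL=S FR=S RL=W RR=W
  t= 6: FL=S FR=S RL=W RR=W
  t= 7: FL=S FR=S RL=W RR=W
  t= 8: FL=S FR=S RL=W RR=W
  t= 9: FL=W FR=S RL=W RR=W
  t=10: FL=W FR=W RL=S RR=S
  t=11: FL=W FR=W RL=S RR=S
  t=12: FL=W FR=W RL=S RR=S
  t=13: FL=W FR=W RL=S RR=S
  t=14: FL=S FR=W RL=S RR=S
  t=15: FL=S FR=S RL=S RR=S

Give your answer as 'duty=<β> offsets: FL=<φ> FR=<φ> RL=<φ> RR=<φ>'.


duty=11 offsets: FL=2 FR=1 RL=6 RR=6

duty β = stance ticks per leg = 11
FL: stance ticks = 11; W→S at t=14 → φ=2
FR: stance ticks = 11; W→S at t=15 → φ=1
RL: stance ticks = 11; W→S at t=10 → φ=6
RR: stance ticks = 11; W→S at t=10 → φ=6


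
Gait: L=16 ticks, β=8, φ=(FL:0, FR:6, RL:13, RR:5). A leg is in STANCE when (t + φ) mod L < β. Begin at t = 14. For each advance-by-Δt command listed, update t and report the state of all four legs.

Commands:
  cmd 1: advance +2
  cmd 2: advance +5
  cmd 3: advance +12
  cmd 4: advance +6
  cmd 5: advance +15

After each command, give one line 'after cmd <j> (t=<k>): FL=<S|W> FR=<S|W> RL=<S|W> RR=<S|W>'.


start t=14: FL=W FR=S RL=W RR=S
cmd 1: advance +2 → t=16, phase=(0,6,13,5) → FL=S FR=S RL=W RR=S
cmd 2: advance +5 → t=21, phase=(5,11,2,10) → FL=S FR=W RL=S RR=W
cmd 3: advance +12 → t=33, phase=(1,7,14,6) → FL=S FR=S RL=W RR=S
cmd 4: advance +6 → t=39, phase=(7,13,4,12) → FL=S FR=W RL=S RR=W
cmd 5: advance +15 → t=54, phase=(6,12,3,11) → FL=S FR=W RL=S RR=W

after cmd 1 (t=16): FL=S FR=S RL=W RR=S
after cmd 2 (t=21): FL=S FR=W RL=S RR=W
after cmd 3 (t=33): FL=S FR=S RL=W RR=S
after cmd 4 (t=39): FL=S FR=W RL=S RR=W
after cmd 5 (t=54): FL=S FR=W RL=S RR=W


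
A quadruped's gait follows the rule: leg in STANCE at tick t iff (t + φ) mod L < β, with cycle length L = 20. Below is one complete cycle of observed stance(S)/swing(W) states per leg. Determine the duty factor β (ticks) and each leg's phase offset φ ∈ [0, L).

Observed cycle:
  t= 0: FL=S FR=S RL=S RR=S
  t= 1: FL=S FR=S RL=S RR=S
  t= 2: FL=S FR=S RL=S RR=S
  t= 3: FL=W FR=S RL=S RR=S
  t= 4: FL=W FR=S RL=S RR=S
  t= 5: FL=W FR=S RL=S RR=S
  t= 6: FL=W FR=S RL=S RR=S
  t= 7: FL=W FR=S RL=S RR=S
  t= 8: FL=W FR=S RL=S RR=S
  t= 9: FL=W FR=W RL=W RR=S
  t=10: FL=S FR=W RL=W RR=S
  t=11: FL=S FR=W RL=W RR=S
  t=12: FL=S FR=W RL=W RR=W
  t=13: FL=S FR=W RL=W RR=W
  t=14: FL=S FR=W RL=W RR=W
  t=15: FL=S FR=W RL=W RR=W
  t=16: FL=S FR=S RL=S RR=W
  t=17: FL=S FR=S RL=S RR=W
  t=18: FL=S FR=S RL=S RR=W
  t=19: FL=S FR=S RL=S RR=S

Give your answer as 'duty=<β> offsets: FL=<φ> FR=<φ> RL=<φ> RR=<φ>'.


duty β = stance ticks per leg = 13
FL: stance ticks = 13; W→S at t=10 → φ=10
FR: stance ticks = 13; W→S at t=16 → φ=4
RL: stance ticks = 13; W→S at t=16 → φ=4
RR: stance ticks = 13; W→S at t=19 → φ=1

duty=13 offsets: FL=10 FR=4 RL=4 RR=1


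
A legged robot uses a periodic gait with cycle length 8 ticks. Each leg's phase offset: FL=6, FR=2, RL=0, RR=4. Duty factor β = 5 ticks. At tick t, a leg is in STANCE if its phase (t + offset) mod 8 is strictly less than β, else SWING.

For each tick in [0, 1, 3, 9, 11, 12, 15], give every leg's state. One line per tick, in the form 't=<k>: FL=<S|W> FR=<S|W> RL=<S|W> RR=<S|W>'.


t=0: FL=W FR=S RL=S RR=S
t=1: FL=W FR=S RL=S RR=W
t=3: FL=S FR=W RL=S RR=W
t=9: FL=W FR=S RL=S RR=W
t=11: FL=S FR=W RL=S RR=W
t=12: FL=S FR=W RL=S RR=S
t=15: FL=W FR=S RL=W RR=S

t=0: phase=(6,2,0,4) vs β=5 → FL=W FR=S RL=S RR=S
t=1: phase=(7,3,1,5) vs β=5 → FL=W FR=S RL=S RR=W
t=3: phase=(1,5,3,7) vs β=5 → FL=S FR=W RL=S RR=W
t=9: phase=(7,3,1,5) vs β=5 → FL=W FR=S RL=S RR=W
t=11: phase=(1,5,3,7) vs β=5 → FL=S FR=W RL=S RR=W
t=12: phase=(2,6,4,0) vs β=5 → FL=S FR=W RL=S RR=S
t=15: phase=(5,1,7,3) vs β=5 → FL=W FR=S RL=W RR=S


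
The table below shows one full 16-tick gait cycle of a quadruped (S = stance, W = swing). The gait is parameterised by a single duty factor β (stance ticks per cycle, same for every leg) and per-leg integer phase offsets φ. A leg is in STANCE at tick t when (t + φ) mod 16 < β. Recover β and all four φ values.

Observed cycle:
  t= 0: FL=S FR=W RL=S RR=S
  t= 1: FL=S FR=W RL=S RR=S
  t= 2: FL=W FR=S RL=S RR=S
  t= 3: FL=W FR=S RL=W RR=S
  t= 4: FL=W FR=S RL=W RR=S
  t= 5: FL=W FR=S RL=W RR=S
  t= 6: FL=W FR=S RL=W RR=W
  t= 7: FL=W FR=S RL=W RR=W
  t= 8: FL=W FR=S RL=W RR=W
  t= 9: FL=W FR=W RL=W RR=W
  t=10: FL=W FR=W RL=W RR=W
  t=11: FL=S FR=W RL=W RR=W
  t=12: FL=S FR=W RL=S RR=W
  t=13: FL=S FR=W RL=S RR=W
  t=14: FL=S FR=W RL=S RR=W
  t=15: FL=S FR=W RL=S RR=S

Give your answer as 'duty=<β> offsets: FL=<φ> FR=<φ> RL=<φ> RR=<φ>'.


duty β = stance ticks per leg = 7
FL: stance ticks = 7; W→S at t=11 → φ=5
FR: stance ticks = 7; W→S at t=2 → φ=14
RL: stance ticks = 7; W→S at t=12 → φ=4
RR: stance ticks = 7; W→S at t=15 → φ=1

duty=7 offsets: FL=5 FR=14 RL=4 RR=1


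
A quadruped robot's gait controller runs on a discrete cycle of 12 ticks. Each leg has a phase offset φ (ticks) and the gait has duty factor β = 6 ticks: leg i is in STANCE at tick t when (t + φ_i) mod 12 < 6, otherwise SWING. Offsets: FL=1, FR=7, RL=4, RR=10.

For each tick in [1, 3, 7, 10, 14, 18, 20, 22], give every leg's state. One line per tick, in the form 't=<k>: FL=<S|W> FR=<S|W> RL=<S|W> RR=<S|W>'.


t=1: FL=S FR=W RL=S RR=W
t=3: FL=S FR=W RL=W RR=S
t=7: FL=W FR=S RL=W RR=S
t=10: FL=W FR=S RL=S RR=W
t=14: FL=S FR=W RL=W RR=S
t=18: FL=W FR=S RL=W RR=S
t=20: FL=W FR=S RL=S RR=W
t=22: FL=W FR=S RL=S RR=W

t=1: phase=(2,8,5,11) vs β=6 → FL=S FR=W RL=S RR=W
t=3: phase=(4,10,7,1) vs β=6 → FL=S FR=W RL=W RR=S
t=7: phase=(8,2,11,5) vs β=6 → FL=W FR=S RL=W RR=S
t=10: phase=(11,5,2,8) vs β=6 → FL=W FR=S RL=S RR=W
t=14: phase=(3,9,6,0) vs β=6 → FL=S FR=W RL=W RR=S
t=18: phase=(7,1,10,4) vs β=6 → FL=W FR=S RL=W RR=S
t=20: phase=(9,3,0,6) vs β=6 → FL=W FR=S RL=S RR=W
t=22: phase=(11,5,2,8) vs β=6 → FL=W FR=S RL=S RR=W


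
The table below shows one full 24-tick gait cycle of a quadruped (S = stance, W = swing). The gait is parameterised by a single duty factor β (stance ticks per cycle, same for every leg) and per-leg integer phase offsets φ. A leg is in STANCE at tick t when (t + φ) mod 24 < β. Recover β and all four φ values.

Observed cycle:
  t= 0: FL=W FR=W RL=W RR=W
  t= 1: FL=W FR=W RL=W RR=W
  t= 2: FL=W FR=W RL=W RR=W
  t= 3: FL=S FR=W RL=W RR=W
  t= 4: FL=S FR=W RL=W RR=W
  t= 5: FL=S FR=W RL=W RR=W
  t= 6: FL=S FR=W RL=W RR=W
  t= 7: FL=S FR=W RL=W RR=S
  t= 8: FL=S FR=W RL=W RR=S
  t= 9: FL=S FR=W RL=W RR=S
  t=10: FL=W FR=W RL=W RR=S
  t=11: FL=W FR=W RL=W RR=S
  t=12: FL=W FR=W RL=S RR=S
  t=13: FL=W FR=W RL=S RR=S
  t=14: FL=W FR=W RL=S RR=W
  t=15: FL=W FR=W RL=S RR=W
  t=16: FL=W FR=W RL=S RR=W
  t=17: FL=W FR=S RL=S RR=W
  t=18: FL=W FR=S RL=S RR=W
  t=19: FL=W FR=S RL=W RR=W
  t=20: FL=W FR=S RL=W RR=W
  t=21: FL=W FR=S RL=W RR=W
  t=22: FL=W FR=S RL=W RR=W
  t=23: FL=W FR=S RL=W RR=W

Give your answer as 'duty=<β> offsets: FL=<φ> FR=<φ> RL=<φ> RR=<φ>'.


duty β = stance ticks per leg = 7
FL: stance ticks = 7; W→S at t=3 → φ=21
FR: stance ticks = 7; W→S at t=17 → φ=7
RL: stance ticks = 7; W→S at t=12 → φ=12
RR: stance ticks = 7; W→S at t=7 → φ=17

duty=7 offsets: FL=21 FR=7 RL=12 RR=17


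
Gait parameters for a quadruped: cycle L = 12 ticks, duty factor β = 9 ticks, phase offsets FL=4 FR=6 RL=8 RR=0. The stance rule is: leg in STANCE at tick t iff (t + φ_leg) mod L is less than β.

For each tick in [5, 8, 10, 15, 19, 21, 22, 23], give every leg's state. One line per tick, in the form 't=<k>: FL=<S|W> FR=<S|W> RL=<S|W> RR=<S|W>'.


t=5: FL=W FR=W RL=S RR=S
t=8: FL=S FR=S RL=S RR=S
t=10: FL=S FR=S RL=S RR=W
t=15: FL=S FR=W RL=W RR=S
t=19: FL=W FR=S RL=S RR=S
t=21: FL=S FR=S RL=S RR=W
t=22: FL=S FR=S RL=S RR=W
t=23: FL=S FR=S RL=S RR=W

t=5: phase=(9,11,1,5) vs β=9 → FL=W FR=W RL=S RR=S
t=8: phase=(0,2,4,8) vs β=9 → FL=S FR=S RL=S RR=S
t=10: phase=(2,4,6,10) vs β=9 → FL=S FR=S RL=S RR=W
t=15: phase=(7,9,11,3) vs β=9 → FL=S FR=W RL=W RR=S
t=19: phase=(11,1,3,7) vs β=9 → FL=W FR=S RL=S RR=S
t=21: phase=(1,3,5,9) vs β=9 → FL=S FR=S RL=S RR=W
t=22: phase=(2,4,6,10) vs β=9 → FL=S FR=S RL=S RR=W
t=23: phase=(3,5,7,11) vs β=9 → FL=S FR=S RL=S RR=W


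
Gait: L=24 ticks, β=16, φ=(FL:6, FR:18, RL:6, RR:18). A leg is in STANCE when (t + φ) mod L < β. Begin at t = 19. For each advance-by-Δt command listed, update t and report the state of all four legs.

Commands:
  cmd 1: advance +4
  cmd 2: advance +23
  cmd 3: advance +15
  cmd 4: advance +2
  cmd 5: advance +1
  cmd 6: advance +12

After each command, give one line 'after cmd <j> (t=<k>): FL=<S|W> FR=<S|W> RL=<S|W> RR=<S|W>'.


start t=19: FL=S FR=S RL=S RR=S
cmd 1: advance +4 → t=23, phase=(5,17,5,17) → FL=S FR=W RL=S RR=W
cmd 2: advance +23 → t=46, phase=(4,16,4,16) → FL=S FR=W RL=S RR=W
cmd 3: advance +15 → t=61, phase=(19,7,19,7) → FL=W FR=S RL=W RR=S
cmd 4: advance +2 → t=63, phase=(21,9,21,9) → FL=W FR=S RL=W RR=S
cmd 5: advance +1 → t=64, phase=(22,10,22,10) → FL=W FR=S RL=W RR=S
cmd 6: advance +12 → t=76, phase=(10,22,10,22) → FL=S FR=W RL=S RR=W

after cmd 1 (t=23): FL=S FR=W RL=S RR=W
after cmd 2 (t=46): FL=S FR=W RL=S RR=W
after cmd 3 (t=61): FL=W FR=S RL=W RR=S
after cmd 4 (t=63): FL=W FR=S RL=W RR=S
after cmd 5 (t=64): FL=W FR=S RL=W RR=S
after cmd 6 (t=76): FL=S FR=W RL=S RR=W


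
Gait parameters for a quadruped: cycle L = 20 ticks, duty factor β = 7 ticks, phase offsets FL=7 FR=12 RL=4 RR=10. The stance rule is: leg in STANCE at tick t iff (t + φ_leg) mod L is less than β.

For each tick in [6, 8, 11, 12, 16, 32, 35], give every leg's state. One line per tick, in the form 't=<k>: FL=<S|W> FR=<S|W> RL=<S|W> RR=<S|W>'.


t=6: FL=W FR=W RL=W RR=W
t=8: FL=W FR=S RL=W RR=W
t=11: FL=W FR=S RL=W RR=S
t=12: FL=W FR=S RL=W RR=S
t=16: FL=S FR=W RL=S RR=S
t=32: FL=W FR=S RL=W RR=S
t=35: FL=S FR=W RL=W RR=S

t=6: phase=(13,18,10,16) vs β=7 → FL=W FR=W RL=W RR=W
t=8: phase=(15,0,12,18) vs β=7 → FL=W FR=S RL=W RR=W
t=11: phase=(18,3,15,1) vs β=7 → FL=W FR=S RL=W RR=S
t=12: phase=(19,4,16,2) vs β=7 → FL=W FR=S RL=W RR=S
t=16: phase=(3,8,0,6) vs β=7 → FL=S FR=W RL=S RR=S
t=32: phase=(19,4,16,2) vs β=7 → FL=W FR=S RL=W RR=S
t=35: phase=(2,7,19,5) vs β=7 → FL=S FR=W RL=W RR=S
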